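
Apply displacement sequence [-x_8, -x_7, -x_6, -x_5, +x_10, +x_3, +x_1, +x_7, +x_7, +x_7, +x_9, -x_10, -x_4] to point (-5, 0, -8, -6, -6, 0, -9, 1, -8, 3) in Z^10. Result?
(-4, 0, -7, -7, -7, -1, -7, 0, -7, 3)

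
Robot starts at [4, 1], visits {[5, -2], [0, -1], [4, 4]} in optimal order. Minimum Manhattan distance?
16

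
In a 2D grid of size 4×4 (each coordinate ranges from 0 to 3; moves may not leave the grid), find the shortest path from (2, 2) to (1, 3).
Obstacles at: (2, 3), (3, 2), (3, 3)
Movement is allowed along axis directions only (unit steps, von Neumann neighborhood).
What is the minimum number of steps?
2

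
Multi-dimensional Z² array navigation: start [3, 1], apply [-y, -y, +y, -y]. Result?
(3, -1)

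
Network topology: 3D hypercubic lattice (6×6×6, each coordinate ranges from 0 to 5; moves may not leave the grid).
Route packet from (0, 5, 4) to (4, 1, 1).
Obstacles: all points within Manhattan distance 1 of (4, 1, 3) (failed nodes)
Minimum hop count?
11
(one shortest path: (0, 5, 4) → (1, 5, 4) → (2, 5, 4) → (3, 5, 4) → (4, 5, 4) → (4, 4, 4) → (4, 3, 4) → (4, 3, 3) → (4, 3, 2) → (4, 2, 2) → (4, 2, 1) → (4, 1, 1))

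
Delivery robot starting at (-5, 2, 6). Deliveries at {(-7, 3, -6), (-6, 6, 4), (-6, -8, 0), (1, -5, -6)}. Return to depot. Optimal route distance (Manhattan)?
70
(one optimal route: (-5, 2, 6) → (-6, 6, 4) → (-7, 3, -6) → (1, -5, -6) → (-6, -8, 0) → (-5, 2, 6))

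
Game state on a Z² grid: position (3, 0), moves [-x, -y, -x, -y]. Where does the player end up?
(1, -2)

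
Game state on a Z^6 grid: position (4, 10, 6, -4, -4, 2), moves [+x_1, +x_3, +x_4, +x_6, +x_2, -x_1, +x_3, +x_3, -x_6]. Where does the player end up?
(4, 11, 9, -3, -4, 2)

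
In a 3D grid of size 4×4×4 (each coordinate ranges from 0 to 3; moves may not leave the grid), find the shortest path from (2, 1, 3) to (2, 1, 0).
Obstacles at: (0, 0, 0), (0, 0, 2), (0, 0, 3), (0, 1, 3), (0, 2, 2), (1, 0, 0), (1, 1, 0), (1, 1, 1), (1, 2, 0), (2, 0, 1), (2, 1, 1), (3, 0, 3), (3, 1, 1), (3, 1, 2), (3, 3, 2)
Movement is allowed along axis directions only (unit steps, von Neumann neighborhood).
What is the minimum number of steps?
5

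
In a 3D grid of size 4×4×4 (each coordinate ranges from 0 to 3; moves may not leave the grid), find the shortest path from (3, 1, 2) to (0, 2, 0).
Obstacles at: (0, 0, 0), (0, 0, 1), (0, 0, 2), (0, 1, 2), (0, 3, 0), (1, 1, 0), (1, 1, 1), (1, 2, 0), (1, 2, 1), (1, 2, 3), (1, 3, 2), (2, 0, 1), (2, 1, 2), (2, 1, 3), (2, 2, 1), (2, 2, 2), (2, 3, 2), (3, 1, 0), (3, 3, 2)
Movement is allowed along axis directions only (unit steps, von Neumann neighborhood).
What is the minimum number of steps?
8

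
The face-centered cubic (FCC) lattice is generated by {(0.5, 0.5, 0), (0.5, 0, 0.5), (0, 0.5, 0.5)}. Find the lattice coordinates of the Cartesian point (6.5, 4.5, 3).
8b₁ + 5b₂ + b₃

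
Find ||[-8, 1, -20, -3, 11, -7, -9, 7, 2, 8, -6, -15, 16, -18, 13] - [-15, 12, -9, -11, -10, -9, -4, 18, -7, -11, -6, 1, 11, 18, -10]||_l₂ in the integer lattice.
59.1101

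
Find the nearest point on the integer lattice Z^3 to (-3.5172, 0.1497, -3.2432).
(-4, 0, -3)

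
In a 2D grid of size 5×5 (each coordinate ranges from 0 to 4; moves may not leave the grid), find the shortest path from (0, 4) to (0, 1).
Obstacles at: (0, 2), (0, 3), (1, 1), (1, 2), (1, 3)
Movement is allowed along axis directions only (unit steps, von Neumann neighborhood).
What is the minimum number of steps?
9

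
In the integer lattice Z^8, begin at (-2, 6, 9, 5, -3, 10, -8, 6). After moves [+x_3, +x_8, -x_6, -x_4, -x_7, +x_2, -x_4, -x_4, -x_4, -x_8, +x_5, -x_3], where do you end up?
(-2, 7, 9, 1, -2, 9, -9, 6)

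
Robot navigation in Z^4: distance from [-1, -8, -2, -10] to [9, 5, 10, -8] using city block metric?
37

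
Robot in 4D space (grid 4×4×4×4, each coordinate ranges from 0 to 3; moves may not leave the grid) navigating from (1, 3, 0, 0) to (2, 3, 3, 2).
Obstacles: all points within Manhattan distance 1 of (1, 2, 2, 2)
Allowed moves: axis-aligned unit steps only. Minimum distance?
6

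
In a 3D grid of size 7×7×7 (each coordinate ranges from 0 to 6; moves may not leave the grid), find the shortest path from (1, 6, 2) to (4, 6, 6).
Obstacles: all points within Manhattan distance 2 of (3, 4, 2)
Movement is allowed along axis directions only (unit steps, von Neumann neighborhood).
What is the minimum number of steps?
7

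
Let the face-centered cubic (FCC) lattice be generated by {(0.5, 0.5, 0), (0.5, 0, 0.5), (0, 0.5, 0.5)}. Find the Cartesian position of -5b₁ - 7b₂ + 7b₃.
(-6, 1, 0)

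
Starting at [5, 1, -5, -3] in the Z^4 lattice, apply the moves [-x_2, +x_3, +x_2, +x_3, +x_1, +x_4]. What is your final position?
(6, 1, -3, -2)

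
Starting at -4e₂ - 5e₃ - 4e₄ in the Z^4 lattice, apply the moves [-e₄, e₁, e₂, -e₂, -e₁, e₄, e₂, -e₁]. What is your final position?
(-1, -3, -5, -4)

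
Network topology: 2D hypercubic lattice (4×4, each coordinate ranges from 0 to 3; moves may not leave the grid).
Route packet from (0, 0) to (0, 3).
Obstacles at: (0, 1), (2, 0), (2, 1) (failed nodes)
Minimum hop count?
5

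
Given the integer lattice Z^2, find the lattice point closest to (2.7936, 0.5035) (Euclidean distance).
(3, 1)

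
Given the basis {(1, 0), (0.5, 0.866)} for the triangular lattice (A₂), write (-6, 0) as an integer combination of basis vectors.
-6b₁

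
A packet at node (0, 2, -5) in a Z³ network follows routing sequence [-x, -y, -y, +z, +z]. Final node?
(-1, 0, -3)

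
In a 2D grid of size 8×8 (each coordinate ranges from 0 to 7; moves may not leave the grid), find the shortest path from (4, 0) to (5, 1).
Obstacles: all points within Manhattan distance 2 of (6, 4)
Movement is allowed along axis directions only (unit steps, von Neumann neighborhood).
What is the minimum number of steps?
2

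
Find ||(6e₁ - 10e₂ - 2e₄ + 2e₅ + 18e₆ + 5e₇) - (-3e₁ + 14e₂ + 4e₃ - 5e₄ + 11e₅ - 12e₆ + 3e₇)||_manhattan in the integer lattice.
81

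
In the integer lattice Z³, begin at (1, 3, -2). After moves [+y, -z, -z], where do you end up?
(1, 4, -4)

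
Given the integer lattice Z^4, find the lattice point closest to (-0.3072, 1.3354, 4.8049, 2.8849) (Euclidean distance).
(0, 1, 5, 3)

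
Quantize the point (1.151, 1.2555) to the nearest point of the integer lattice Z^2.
(1, 1)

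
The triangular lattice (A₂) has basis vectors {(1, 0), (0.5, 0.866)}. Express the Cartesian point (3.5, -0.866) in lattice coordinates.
4b₁ - b₂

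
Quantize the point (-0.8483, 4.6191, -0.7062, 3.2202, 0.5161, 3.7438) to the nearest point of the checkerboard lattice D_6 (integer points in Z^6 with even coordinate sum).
(-1, 5, -1, 3, 0, 4)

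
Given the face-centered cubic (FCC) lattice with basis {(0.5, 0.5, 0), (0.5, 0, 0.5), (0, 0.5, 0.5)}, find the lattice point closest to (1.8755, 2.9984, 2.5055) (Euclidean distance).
(1.5, 3, 2.5)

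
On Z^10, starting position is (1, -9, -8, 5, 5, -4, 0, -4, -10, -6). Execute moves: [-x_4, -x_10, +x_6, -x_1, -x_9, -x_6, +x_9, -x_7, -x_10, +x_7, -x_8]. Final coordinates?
(0, -9, -8, 4, 5, -4, 0, -5, -10, -8)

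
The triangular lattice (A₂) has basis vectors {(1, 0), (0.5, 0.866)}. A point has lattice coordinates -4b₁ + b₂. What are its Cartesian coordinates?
(-3.5, 0.866)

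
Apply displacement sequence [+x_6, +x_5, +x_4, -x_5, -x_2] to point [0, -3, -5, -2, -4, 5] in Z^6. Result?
(0, -4, -5, -1, -4, 6)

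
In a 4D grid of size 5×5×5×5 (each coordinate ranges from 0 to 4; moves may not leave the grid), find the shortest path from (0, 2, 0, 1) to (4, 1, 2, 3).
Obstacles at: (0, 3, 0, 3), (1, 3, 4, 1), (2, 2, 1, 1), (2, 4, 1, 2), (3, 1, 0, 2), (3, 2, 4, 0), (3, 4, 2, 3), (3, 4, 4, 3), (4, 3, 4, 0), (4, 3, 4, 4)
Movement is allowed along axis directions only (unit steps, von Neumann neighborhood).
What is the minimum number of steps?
9
(one shortest path: (0, 2, 0, 1) → (1, 2, 0, 1) → (2, 2, 0, 1) → (3, 2, 0, 1) → (4, 2, 0, 1) → (4, 1, 0, 1) → (4, 1, 1, 1) → (4, 1, 2, 1) → (4, 1, 2, 2) → (4, 1, 2, 3))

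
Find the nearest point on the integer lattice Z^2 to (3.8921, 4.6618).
(4, 5)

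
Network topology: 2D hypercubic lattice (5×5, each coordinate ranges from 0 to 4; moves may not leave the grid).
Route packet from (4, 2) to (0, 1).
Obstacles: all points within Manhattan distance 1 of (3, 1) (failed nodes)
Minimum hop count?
7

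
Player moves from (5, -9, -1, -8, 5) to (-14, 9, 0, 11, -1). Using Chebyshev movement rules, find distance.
19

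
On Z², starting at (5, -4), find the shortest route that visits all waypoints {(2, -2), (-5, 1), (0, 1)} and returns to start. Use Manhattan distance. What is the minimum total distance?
30
(one optimal route: (5, -4) → (2, -2) → (-5, 1) → (0, 1) → (5, -4))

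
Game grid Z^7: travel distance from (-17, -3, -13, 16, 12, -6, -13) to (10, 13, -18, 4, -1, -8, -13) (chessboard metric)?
27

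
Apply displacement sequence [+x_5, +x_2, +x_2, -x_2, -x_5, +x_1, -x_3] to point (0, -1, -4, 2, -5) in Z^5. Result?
(1, 0, -5, 2, -5)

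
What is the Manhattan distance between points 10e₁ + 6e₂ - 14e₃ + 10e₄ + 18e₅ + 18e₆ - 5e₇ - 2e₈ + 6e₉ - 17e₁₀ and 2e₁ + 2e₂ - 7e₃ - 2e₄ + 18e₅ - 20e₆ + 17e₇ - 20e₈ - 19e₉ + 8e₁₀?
159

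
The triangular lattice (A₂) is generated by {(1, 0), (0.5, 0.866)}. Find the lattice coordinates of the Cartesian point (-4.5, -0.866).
-4b₁ - b₂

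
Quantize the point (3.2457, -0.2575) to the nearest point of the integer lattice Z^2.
(3, 0)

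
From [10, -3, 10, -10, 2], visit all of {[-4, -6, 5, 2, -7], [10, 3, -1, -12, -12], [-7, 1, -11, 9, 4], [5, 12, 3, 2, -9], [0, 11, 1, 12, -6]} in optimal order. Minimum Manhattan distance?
169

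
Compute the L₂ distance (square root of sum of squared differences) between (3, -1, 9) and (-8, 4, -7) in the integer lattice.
20.0499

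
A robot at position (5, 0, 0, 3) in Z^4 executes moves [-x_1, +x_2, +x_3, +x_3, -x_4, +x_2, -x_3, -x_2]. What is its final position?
(4, 1, 1, 2)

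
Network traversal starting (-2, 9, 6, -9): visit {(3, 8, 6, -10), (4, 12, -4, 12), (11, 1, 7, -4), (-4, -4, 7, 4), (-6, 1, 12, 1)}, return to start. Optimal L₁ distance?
154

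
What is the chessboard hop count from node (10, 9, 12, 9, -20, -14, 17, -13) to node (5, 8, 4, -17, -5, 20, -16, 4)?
34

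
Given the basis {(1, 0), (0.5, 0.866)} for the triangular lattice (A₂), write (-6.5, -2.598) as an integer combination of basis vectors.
-5b₁ - 3b₂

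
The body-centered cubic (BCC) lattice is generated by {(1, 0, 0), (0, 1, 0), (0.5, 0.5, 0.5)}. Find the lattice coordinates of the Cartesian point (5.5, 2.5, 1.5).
4b₁ + b₂ + 3b₃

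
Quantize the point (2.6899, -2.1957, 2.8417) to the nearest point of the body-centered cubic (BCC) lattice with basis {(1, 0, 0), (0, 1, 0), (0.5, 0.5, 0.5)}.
(3, -2, 3)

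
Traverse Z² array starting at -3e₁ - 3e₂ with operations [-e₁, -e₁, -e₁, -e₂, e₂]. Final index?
(-6, -3)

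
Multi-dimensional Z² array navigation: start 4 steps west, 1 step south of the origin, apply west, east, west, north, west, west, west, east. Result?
(-7, 0)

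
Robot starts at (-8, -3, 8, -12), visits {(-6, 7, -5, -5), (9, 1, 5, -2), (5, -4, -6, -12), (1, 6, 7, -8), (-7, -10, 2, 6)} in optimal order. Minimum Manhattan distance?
138
(one optimal route: (-8, -3, 8, -12) → (5, -4, -6, -12) → (9, 1, 5, -2) → (1, 6, 7, -8) → (-6, 7, -5, -5) → (-7, -10, 2, 6))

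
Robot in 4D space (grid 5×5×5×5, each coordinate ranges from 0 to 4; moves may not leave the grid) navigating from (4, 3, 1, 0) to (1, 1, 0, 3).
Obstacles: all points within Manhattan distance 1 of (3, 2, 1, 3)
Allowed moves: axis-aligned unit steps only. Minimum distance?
9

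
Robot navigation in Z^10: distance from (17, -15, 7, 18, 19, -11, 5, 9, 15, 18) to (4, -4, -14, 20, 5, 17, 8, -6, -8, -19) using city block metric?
167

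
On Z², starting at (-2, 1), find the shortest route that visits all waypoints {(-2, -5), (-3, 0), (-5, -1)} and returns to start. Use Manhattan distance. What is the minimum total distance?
18
(one optimal route: (-2, 1) → (-2, -5) → (-5, -1) → (-3, 0) → (-2, 1))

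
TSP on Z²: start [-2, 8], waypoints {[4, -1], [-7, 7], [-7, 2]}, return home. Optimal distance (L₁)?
40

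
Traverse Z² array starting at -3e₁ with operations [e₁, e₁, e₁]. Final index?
(0, 0)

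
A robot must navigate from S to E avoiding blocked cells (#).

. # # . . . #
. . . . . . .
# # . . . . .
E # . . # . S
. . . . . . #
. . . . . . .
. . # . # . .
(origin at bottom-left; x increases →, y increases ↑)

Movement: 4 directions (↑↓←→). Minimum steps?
8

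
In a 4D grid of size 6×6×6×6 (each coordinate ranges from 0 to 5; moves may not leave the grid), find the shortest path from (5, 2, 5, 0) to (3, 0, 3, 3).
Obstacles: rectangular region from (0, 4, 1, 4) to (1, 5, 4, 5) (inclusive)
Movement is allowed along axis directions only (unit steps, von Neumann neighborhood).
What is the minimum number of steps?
9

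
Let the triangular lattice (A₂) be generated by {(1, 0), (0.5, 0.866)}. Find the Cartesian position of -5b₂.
(-2.5, -4.33)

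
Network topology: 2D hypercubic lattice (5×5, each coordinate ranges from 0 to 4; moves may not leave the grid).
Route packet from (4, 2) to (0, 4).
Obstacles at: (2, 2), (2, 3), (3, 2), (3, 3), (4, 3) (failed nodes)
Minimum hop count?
8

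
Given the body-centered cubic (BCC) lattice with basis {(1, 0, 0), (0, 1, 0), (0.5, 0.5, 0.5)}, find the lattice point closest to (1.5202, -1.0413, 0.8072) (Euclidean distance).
(2, -1, 1)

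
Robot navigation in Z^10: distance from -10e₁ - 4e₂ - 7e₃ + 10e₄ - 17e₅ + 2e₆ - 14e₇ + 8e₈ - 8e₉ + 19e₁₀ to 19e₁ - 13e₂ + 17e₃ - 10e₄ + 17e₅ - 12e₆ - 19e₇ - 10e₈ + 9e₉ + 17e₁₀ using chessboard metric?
34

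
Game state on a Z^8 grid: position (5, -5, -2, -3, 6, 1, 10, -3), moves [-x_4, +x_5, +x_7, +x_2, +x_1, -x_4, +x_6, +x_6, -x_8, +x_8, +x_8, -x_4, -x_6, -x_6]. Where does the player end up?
(6, -4, -2, -6, 7, 1, 11, -2)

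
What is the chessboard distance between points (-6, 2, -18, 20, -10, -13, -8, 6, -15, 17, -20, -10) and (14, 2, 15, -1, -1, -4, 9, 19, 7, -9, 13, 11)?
33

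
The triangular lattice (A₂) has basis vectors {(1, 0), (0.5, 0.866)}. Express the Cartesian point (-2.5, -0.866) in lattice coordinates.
-2b₁ - b₂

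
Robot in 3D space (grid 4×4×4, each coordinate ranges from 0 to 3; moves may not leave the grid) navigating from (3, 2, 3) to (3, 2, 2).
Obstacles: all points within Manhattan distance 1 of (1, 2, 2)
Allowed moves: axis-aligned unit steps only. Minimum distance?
1
(one shortest path: (3, 2, 3) → (3, 2, 2))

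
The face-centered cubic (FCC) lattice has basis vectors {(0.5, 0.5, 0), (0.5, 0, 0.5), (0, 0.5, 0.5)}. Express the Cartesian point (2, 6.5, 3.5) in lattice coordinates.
5b₁ - b₂ + 8b₃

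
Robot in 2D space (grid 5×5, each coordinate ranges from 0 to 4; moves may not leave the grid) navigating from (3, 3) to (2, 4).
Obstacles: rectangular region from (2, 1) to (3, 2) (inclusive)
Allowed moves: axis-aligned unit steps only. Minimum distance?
2
(one shortest path: (3, 3) → (2, 3) → (2, 4))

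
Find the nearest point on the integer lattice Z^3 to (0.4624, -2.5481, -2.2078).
(0, -3, -2)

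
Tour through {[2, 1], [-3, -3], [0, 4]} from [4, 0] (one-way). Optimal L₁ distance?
18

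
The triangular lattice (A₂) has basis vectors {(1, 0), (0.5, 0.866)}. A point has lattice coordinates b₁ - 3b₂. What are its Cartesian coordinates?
(-0.5, -2.598)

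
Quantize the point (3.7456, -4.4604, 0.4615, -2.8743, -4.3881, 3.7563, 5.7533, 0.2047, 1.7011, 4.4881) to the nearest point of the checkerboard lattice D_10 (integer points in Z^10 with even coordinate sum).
(4, -4, 0, -3, -4, 4, 6, 0, 2, 5)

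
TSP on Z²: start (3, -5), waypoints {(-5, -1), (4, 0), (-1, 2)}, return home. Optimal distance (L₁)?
32
(one optimal route: (3, -5) → (-5, -1) → (-1, 2) → (4, 0) → (3, -5))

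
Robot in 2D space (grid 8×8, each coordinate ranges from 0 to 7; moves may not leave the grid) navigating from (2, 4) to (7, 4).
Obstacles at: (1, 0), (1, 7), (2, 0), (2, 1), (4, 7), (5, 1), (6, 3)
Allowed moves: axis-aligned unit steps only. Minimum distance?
5
(one shortest path: (2, 4) → (3, 4) → (4, 4) → (5, 4) → (6, 4) → (7, 4))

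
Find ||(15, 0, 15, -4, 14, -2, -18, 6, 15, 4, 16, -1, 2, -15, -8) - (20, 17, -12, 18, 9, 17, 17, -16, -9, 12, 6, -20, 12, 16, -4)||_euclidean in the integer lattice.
76.1577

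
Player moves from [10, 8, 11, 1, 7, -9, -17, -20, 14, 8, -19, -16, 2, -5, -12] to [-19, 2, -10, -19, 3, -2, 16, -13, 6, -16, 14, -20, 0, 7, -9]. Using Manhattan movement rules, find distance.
213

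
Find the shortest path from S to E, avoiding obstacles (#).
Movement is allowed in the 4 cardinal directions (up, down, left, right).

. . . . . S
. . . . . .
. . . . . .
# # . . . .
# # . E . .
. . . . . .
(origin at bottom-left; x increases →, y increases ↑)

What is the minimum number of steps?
6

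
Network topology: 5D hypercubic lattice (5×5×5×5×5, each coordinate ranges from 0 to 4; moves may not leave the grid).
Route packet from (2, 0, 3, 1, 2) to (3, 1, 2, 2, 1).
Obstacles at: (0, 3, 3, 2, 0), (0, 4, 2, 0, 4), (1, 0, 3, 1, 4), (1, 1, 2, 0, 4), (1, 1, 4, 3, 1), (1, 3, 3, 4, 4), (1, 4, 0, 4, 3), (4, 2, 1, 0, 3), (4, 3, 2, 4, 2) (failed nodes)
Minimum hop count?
5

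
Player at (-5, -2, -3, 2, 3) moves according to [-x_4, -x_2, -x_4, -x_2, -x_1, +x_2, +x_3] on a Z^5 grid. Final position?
(-6, -3, -2, 0, 3)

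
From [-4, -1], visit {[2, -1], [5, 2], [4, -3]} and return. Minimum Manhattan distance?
28
(one optimal route: (-4, -1) → (2, -1) → (5, 2) → (4, -3) → (-4, -1))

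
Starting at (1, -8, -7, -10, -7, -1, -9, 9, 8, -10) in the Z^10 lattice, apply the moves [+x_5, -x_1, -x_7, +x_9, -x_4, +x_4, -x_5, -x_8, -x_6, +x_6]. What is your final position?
(0, -8, -7, -10, -7, -1, -10, 8, 9, -10)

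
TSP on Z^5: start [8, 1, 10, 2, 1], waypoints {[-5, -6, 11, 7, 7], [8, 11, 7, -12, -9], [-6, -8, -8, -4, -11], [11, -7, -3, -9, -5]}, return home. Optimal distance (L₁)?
192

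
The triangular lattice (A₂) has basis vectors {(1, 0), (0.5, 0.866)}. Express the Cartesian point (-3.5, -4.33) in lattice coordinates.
-b₁ - 5b₂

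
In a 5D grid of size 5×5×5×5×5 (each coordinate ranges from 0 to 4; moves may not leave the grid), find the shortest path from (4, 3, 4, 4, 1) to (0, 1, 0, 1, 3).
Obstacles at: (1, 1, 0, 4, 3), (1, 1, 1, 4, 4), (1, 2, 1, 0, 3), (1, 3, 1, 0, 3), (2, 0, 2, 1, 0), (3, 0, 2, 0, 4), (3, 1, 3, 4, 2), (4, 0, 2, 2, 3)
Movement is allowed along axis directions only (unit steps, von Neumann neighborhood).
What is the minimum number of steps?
15
(one shortest path: (4, 3, 4, 4, 1) → (3, 3, 4, 4, 1) → (2, 3, 4, 4, 1) → (1, 3, 4, 4, 1) → (0, 3, 4, 4, 1) → (0, 2, 4, 4, 1) → (0, 1, 4, 4, 1) → (0, 1, 3, 4, 1) → (0, 1, 2, 4, 1) → (0, 1, 1, 4, 1) → (0, 1, 0, 4, 1) → (0, 1, 0, 3, 1) → (0, 1, 0, 2, 1) → (0, 1, 0, 1, 1) → (0, 1, 0, 1, 2) → (0, 1, 0, 1, 3))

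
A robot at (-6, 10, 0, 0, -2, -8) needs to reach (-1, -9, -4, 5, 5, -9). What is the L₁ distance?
41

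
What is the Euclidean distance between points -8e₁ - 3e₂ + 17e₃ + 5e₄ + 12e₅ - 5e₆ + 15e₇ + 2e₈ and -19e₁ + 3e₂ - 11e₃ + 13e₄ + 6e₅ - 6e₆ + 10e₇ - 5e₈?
33.4066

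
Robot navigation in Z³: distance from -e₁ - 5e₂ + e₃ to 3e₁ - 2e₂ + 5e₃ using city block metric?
11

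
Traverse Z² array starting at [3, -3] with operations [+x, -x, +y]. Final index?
(3, -2)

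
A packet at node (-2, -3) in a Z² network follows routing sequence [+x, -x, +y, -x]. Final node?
(-3, -2)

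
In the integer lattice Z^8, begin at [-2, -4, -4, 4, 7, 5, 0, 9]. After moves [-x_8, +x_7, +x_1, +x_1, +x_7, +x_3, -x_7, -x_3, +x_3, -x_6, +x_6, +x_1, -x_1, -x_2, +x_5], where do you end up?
(0, -5, -3, 4, 8, 5, 1, 8)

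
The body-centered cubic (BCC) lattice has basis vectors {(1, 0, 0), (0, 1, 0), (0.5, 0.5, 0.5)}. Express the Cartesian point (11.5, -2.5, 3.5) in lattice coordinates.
8b₁ - 6b₂ + 7b₃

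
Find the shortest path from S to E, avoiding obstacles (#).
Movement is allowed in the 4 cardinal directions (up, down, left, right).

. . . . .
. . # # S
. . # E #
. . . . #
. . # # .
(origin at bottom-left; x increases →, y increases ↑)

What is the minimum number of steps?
10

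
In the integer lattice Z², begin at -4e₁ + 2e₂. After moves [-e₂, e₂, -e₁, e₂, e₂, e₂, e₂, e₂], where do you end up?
(-5, 7)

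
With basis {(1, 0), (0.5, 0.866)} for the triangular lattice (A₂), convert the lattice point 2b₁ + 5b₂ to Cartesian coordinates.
(4.5, 4.33)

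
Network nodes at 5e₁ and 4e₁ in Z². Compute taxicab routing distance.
1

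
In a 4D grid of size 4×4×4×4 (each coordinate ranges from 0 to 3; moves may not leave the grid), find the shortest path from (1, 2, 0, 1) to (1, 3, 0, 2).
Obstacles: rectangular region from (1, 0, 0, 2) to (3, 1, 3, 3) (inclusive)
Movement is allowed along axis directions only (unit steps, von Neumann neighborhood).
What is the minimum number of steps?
2
(one shortest path: (1, 2, 0, 1) → (1, 3, 0, 1) → (1, 3, 0, 2))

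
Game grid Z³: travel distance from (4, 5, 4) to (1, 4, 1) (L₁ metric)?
7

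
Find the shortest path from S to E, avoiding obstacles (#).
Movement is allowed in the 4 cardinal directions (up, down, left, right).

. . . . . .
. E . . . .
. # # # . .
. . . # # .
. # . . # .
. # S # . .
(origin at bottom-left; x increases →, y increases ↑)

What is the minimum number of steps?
7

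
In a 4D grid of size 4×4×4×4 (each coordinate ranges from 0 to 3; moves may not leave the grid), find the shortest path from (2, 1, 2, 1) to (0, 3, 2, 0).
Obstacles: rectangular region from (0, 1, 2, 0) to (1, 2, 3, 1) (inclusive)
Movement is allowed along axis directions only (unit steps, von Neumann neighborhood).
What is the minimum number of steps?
5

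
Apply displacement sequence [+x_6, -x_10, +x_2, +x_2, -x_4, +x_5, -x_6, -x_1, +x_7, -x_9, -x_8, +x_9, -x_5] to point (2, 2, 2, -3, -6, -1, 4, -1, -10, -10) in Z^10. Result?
(1, 4, 2, -4, -6, -1, 5, -2, -10, -11)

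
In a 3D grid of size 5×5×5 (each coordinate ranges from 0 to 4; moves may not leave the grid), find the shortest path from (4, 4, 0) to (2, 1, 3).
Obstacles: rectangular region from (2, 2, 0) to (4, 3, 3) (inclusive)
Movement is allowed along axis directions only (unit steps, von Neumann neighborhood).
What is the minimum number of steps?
10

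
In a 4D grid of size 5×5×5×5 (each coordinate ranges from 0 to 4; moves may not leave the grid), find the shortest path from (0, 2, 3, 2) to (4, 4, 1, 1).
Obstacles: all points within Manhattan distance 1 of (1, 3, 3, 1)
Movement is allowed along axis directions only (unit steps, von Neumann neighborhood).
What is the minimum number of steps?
9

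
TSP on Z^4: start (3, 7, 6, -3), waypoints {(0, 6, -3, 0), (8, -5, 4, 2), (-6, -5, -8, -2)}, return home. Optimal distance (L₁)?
94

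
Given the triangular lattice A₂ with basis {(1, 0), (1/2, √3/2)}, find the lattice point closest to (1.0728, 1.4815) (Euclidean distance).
(1, 1.732)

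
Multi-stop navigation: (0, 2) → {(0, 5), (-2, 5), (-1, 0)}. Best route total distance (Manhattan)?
11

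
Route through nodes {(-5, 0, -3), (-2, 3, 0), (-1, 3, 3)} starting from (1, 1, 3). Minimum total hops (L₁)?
17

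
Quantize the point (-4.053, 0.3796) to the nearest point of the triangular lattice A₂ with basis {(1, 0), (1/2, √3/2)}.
(-4, 0)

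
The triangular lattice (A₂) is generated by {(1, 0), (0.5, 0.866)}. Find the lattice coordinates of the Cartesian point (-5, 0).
-5b₁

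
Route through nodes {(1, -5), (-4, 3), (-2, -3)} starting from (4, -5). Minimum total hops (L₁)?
16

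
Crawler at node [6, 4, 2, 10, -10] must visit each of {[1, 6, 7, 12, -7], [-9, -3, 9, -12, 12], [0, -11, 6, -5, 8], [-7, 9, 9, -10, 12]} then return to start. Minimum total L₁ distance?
176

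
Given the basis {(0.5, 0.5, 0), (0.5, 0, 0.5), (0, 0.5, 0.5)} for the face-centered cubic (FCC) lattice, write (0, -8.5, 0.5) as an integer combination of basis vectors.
-9b₁ + 9b₂ - 8b₃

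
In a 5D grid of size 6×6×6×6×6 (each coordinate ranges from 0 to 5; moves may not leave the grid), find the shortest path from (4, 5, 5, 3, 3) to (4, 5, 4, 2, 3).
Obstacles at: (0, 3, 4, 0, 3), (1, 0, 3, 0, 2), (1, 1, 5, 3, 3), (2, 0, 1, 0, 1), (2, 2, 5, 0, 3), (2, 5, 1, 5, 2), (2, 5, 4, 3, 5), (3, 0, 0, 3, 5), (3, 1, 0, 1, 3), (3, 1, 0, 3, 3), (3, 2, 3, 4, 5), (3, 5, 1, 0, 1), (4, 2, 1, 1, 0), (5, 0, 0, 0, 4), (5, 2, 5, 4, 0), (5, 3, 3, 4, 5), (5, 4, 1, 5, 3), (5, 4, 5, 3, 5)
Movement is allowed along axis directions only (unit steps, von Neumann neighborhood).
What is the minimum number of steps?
2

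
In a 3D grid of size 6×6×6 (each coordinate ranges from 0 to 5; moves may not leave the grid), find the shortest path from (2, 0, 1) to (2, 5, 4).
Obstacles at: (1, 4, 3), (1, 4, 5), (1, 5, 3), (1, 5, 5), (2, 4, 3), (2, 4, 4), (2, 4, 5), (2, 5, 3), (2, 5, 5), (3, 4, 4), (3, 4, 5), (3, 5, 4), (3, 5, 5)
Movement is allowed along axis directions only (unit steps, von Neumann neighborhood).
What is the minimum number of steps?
10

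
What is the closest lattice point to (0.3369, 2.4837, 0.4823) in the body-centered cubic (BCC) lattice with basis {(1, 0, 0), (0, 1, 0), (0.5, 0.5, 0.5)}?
(0.5, 2.5, 0.5)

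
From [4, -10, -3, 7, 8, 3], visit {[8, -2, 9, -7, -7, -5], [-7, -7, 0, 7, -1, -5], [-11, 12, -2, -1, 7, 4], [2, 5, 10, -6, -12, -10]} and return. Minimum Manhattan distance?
226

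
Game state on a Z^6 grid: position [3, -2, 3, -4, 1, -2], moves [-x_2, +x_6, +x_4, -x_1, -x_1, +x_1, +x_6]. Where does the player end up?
(2, -3, 3, -3, 1, 0)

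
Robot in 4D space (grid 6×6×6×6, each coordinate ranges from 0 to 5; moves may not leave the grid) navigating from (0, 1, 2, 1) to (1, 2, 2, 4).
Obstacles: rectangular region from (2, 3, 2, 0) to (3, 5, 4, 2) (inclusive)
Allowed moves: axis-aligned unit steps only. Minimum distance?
5
(one shortest path: (0, 1, 2, 1) → (1, 1, 2, 1) → (1, 2, 2, 1) → (1, 2, 2, 2) → (1, 2, 2, 3) → (1, 2, 2, 4))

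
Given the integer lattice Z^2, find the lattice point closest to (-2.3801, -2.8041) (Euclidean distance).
(-2, -3)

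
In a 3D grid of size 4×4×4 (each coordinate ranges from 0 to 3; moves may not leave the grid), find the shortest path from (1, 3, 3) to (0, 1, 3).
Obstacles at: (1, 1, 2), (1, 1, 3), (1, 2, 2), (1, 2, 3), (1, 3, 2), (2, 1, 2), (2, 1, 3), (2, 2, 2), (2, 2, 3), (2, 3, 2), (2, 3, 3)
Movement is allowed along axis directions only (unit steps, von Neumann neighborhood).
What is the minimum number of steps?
3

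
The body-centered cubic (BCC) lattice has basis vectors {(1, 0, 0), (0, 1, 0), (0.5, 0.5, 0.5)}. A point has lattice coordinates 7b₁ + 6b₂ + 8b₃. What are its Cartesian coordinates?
(11, 10, 4)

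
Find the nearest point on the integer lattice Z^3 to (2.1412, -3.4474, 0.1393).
(2, -3, 0)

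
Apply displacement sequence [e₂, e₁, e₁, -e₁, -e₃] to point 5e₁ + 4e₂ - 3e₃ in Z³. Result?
(6, 5, -4)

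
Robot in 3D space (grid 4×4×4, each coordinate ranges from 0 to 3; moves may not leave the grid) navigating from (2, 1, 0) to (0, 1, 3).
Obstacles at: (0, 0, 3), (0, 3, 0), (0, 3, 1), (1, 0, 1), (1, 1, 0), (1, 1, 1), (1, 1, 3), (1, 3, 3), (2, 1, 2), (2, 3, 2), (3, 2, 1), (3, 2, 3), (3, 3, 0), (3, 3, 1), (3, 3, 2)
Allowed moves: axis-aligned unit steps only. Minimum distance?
7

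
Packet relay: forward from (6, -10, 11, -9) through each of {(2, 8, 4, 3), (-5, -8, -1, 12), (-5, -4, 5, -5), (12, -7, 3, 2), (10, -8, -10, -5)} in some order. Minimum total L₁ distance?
136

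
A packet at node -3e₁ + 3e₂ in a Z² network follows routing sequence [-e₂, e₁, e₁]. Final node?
(-1, 2)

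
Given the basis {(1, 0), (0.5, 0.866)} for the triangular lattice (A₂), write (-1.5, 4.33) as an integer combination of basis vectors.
-4b₁ + 5b₂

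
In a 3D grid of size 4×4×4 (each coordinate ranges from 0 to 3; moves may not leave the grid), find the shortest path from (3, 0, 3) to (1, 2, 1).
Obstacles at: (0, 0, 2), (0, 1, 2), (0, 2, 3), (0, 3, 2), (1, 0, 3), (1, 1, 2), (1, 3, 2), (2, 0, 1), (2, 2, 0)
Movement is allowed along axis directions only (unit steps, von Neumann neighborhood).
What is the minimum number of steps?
6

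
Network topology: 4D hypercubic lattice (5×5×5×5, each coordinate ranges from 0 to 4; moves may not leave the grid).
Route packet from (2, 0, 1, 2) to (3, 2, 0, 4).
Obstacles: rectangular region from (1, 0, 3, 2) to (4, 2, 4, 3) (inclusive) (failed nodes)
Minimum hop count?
6
(one shortest path: (2, 0, 1, 2) → (3, 0, 1, 2) → (3, 1, 1, 2) → (3, 2, 1, 2) → (3, 2, 0, 2) → (3, 2, 0, 3) → (3, 2, 0, 4))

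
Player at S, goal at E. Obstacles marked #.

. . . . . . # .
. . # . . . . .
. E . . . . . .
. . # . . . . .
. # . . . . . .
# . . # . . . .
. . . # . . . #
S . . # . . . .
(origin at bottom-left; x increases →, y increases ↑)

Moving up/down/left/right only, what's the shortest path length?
10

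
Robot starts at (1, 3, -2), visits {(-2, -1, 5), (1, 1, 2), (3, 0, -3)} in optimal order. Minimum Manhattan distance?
22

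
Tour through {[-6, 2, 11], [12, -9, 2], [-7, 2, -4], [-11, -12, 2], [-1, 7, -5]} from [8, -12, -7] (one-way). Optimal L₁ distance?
98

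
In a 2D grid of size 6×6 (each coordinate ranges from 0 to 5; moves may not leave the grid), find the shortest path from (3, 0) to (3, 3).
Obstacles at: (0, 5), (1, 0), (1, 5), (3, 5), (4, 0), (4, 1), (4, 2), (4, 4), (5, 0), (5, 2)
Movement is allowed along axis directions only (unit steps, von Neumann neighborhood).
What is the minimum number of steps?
3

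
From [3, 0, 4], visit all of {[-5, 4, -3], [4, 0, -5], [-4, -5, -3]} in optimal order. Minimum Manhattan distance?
35
(one optimal route: (3, 0, 4) → (4, 0, -5) → (-5, 4, -3) → (-4, -5, -3))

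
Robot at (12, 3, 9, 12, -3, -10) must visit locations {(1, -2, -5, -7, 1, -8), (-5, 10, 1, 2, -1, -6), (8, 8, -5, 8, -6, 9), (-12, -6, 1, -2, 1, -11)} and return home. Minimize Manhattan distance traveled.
216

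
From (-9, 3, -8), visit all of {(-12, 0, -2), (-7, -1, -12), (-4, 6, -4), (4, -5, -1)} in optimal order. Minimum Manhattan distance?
64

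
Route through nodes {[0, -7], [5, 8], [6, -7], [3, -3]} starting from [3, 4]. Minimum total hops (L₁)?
32
(one optimal route: (3, 4) → (5, 8) → (3, -3) → (0, -7) → (6, -7))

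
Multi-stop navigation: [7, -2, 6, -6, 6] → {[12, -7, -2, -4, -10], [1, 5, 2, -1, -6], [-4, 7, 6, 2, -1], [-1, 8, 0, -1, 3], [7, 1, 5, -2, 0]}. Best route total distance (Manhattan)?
104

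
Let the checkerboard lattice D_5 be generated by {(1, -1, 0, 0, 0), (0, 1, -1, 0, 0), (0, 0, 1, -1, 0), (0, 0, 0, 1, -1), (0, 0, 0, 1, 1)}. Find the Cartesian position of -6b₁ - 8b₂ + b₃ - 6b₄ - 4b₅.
(-6, -2, 9, -11, 2)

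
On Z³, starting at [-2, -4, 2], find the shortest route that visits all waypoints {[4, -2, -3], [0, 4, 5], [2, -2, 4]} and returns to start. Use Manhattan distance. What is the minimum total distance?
44
(one optimal route: (-2, -4, 2) → (4, -2, -3) → (2, -2, 4) → (0, 4, 5) → (-2, -4, 2))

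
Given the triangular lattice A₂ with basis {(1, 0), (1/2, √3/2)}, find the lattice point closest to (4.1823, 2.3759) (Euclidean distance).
(4.5, 2.598)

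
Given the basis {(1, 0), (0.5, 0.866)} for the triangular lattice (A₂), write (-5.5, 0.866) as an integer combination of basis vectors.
-6b₁ + b₂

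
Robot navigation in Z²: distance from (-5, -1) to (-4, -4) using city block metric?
4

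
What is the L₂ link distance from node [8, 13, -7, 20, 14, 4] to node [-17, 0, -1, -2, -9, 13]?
43.8634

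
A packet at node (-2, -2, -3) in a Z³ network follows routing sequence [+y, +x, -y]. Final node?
(-1, -2, -3)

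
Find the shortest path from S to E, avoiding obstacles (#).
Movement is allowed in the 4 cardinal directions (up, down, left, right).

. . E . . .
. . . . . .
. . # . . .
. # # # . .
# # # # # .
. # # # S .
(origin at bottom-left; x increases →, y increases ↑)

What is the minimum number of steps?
9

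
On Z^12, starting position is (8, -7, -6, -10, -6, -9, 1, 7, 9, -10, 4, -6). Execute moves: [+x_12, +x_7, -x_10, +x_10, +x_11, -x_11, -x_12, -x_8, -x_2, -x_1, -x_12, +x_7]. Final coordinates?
(7, -8, -6, -10, -6, -9, 3, 6, 9, -10, 4, -7)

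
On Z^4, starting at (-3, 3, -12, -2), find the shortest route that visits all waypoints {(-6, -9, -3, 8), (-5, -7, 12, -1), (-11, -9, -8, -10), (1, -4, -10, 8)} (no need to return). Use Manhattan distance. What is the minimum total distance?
106
(one optimal route: (-3, 3, -12, -2) → (1, -4, -10, 8) → (-6, -9, -3, 8) → (-5, -7, 12, -1) → (-11, -9, -8, -10))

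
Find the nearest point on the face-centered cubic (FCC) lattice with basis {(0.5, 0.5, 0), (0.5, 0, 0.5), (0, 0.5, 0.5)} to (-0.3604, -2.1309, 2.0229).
(0, -2, 2)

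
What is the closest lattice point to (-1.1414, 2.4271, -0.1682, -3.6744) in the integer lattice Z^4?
(-1, 2, 0, -4)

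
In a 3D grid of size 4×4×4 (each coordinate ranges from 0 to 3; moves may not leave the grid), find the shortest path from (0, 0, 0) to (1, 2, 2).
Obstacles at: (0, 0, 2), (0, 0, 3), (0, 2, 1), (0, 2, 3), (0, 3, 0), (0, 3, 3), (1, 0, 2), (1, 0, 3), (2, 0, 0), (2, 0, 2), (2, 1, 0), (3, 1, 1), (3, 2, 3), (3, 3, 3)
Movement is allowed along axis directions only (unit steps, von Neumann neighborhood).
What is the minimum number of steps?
5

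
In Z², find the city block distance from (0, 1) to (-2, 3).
4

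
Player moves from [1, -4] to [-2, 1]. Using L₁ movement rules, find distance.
8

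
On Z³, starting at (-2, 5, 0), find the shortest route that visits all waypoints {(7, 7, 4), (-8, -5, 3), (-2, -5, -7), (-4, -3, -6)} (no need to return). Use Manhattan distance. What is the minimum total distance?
63
(one optimal route: (-2, 5, 0) → (7, 7, 4) → (-8, -5, 3) → (-4, -3, -6) → (-2, -5, -7))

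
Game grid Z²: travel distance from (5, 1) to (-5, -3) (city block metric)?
14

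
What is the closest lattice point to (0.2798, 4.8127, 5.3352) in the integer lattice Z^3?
(0, 5, 5)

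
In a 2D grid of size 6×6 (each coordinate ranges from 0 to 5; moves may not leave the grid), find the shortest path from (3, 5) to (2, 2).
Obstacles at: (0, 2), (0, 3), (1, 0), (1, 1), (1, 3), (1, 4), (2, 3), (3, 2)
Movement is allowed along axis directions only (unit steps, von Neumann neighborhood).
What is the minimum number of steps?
8
(one shortest path: (3, 5) → (4, 5) → (4, 4) → (4, 3) → (4, 2) → (4, 1) → (3, 1) → (2, 1) → (2, 2))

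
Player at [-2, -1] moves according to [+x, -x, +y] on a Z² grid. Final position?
(-2, 0)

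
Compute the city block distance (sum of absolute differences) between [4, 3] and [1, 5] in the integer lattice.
5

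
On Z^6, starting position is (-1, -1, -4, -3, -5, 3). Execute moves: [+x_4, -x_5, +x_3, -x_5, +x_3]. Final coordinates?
(-1, -1, -2, -2, -7, 3)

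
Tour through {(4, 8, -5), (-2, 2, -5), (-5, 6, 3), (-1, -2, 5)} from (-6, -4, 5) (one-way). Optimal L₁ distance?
48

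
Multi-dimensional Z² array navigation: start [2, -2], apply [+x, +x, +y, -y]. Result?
(4, -2)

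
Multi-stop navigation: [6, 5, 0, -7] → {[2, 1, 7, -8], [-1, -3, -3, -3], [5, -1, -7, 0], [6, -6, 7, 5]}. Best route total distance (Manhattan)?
78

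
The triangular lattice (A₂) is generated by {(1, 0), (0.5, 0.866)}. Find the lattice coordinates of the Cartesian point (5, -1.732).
6b₁ - 2b₂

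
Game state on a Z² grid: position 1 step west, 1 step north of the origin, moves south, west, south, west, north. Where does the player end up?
(-3, 0)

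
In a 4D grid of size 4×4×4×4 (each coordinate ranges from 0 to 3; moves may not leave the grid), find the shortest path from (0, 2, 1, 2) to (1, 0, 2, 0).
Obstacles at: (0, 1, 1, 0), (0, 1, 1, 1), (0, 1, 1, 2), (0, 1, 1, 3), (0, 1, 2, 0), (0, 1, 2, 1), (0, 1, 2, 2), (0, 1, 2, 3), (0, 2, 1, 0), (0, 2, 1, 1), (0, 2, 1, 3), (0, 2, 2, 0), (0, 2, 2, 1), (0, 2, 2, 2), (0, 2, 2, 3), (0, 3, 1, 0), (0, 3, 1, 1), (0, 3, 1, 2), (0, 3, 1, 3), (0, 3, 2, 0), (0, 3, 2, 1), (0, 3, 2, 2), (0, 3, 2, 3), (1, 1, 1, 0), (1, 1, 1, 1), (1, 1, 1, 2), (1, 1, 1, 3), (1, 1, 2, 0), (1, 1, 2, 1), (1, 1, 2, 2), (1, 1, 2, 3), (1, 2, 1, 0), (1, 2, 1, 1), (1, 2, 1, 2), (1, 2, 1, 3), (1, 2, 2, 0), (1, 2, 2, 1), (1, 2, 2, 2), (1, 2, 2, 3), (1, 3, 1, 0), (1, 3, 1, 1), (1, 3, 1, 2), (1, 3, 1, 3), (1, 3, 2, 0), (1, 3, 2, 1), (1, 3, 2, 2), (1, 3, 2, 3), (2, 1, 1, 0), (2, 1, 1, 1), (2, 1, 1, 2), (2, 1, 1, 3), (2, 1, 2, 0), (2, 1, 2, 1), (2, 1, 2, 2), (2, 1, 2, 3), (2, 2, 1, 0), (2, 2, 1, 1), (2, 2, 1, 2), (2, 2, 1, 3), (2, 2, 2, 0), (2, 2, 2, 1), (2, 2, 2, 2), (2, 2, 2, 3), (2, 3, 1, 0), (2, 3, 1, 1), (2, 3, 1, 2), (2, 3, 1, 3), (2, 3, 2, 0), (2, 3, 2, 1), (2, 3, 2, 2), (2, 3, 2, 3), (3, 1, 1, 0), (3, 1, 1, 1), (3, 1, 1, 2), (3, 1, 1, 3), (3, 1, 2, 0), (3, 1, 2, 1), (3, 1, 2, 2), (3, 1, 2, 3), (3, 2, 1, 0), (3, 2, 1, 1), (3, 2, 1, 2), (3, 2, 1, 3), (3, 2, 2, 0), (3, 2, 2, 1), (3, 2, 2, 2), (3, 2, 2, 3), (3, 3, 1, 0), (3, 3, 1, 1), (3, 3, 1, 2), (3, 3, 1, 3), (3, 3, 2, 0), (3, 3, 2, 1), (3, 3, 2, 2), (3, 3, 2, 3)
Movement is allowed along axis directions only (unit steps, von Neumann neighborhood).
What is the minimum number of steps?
8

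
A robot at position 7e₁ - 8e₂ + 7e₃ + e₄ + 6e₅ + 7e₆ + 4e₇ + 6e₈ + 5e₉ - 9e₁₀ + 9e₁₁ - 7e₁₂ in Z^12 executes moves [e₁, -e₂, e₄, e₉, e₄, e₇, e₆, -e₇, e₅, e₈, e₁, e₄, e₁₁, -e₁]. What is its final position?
(8, -9, 7, 4, 7, 8, 4, 7, 6, -9, 10, -7)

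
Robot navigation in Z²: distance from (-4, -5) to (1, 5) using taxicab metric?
15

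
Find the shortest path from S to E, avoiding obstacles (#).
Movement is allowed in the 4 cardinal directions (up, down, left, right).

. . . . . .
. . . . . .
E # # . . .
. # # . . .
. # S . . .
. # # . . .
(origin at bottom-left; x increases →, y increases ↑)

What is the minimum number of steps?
8
(one shortest path: (2, 1) → (3, 1) → (3, 2) → (3, 3) → (3, 4) → (2, 4) → (1, 4) → (0, 4) → (0, 3))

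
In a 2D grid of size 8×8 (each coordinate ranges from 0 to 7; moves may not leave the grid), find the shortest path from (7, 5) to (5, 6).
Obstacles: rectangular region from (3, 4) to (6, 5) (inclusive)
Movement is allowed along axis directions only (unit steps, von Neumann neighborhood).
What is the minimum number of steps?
3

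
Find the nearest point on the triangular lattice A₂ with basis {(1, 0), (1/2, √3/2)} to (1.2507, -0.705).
(1.5, -0.866)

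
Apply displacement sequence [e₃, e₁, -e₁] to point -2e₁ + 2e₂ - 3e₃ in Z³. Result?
(-2, 2, -2)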